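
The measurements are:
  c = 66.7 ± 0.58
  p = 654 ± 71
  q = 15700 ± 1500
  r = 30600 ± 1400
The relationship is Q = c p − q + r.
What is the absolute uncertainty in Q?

5180

Let w = c·p = 43600. δw/w = √((1·δc/c)² + (1·δp/p)²) = √(7.56e-05 + 0.0118) = 0.109, so δw = 4750.
Q = w − q + r: δQ = √(δw² + δq² + δr²) = √(2.26e+07 + 2.25e+06 + 1.96e+06) = 5180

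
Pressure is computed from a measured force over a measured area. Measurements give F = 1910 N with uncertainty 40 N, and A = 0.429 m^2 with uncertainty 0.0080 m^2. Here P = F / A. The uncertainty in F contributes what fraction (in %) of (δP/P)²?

55.8%

(δP/P)² = (1·δF/F)² + (-1·δA/A)²
  F term: (1×0.0209)² = 0.000439
  A term: (-1×0.0186)² = 0.000348
Total = 0.000786. Share from F = 0.000439/0.000786 = 0.558.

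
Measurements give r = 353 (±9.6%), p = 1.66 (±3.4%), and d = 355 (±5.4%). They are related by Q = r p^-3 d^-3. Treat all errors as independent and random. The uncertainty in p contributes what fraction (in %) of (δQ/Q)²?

22.7%

(δQ/Q)² = (1·δr/r)² + (-3·δp/p)² + (-3·δd/d)²
  r term: (1×0.0960)² = 0.00922
  p term: (-3×0.0340)² = 0.0104
  d term: (-3×0.0540)² = 0.0262
Total = 0.0459. Share from p = 0.0104/0.0459 = 0.227.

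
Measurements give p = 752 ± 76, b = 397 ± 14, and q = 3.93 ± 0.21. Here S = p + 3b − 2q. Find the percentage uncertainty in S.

For a sum/difference, combine absolute errors in quadrature:
  (δp)² = 5780;  (3·δb)² = 1760;  (2·δq)² = 0.176
δS = √(7540) = 86.8
S = 1940, so δS/S = 86.8/1940 = 0.0449.

4.49%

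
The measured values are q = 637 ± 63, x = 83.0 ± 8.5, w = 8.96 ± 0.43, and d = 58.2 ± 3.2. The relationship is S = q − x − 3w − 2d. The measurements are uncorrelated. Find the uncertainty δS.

Sums and differences: (δS)² = Σ (cᵢ δxᵢ)².
  (δq)² = 3970;  (δx)² = 72.2;  (3·δw)² = 1.66;  (2·δd)² = 41.0
δS = √(4080) = 63.9

63.9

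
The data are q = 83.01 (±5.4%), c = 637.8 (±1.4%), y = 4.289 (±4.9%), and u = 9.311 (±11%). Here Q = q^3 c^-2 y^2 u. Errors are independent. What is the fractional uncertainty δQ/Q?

Products/powers → add relative errors in quadrature, weighted by exponent:
  (3·δq/q)² = (3×0.0540)² = 0.0262;  (-2·δc/c)² = (-2×0.0140)² = 0.000784;  (2·δy/y)² = (2×0.0490)² = 0.00960;  (1·δu/u)² = (1×0.110)² = 0.0121
δQ/Q = √(0.0487) = 0.221

0.221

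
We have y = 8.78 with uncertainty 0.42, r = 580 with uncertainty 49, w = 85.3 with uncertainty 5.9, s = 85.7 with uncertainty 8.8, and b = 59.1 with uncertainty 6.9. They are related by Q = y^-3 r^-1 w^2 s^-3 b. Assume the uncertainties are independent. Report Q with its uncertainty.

(1.74 ± 0.686) × 10^-6

Q is a product of powers, so relative uncertainties combine in quadrature:
  (-3·δy/y)² = (-3×0.0478)² = 0.0206;  (-1·δr/r)² = (-1×0.0845)² = 0.00714;  (2·δw/w)² = (2×0.0692)² = 0.0191;  (-3·δs/s)² = (-3×0.103)² = 0.0949;  (1·δb/b)² = (1×0.117)² = 0.0136
δQ/Q = √(0.155) = 0.394
Q = 1.74e-06, so δQ = 0.394 × 1.74e-06 = 6.86e-07.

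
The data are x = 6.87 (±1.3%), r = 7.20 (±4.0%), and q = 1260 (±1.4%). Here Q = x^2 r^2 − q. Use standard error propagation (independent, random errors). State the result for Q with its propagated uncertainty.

1190 ± 207

Let p = x^2·r^2 = 2450. δp/p = √((2·δx/x)² + (2·δr/r)²) = √(0.000676 + 0.00640) = 0.0841, so δp = 206.
Q = p − q: δQ = √(δp² + δq²) = √(42400 + 311) = 207
Q = 1190.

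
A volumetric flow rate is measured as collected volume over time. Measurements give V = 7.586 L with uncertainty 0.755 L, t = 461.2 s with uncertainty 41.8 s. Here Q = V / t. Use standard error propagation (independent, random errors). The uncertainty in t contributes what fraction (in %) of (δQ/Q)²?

(δQ/Q)² = (1·δV/V)² + (-1·δt/t)²
  V term: (1×0.0995)² = 0.00991
  t term: (-1×0.0906)² = 0.00821
Total = 0.0181. Share from t = 0.00821/0.0181 = 0.453.

45.3%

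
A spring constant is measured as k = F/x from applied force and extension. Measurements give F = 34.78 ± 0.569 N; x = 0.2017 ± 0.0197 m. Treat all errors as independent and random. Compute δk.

17.1 N/m

Since k is a product/quotient, work with relative uncertainties:
  (1·δF/F)² = (1×0.0164)² = 0.000268;  (-1·δx/x)² = (-1×0.0977)² = 0.00954
δk/k = √(0.00981) = 0.0990
k = 172.4 N/m, so δk = 0.0990 × 172.4 = 17.1 N/m.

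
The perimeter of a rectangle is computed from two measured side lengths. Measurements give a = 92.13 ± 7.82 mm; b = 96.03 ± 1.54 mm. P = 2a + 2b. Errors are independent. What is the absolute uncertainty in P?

15.9 mm

Each term contributes (cᵢ δxᵢ)² to (δP)²:
  (2·δa)² = 245;  (2·δb)² = 9.49
δP = √(254) = 15.9 mm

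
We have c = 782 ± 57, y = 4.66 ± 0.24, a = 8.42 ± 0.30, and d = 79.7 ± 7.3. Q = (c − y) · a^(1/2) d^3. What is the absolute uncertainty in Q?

Let u = c − y = 777. δu = √(δc² + δy²) = √(3250 + 0.0576) = 57.0, so δu/u = 0.0733.
Q is then a monomial in u, a, d:
δQ/Q = √((δu/u)² + (½·δa/a)² + (3·δd/d)²) = √(0.00538 + 0.000317 + 0.0755) = 0.285
Q = 1.14e+09, so δQ = 0.285 × 1.14e+09 = 3.25e+08.

3.25e+08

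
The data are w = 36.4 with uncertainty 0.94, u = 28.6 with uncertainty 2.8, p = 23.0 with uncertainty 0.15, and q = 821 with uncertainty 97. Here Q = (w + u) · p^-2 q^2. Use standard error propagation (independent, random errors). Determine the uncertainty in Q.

Let h = w + u = 65.0. δh = √(δw² + δu²) = √(0.884 + 7.84) = 2.95, so δh/h = 0.0454.
Q is then a monomial in h, p, q:
δQ/Q = √((δh/h)² + (-2·δp/p)² + (2·δq/q)²) = √(0.00206 + 0.000170 + 0.0558) = 0.241
Q = 82800, so δQ = 0.241 × 82800 = 20000.

20000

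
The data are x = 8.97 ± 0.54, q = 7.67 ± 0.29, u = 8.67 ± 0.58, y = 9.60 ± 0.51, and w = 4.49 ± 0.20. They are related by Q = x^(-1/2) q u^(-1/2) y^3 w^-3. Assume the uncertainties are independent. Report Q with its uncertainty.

Q is a product of powers, so relative uncertainties combine in quadrature:
  (−½·δx/x)² = (-0.5×0.0602)² = 0.000906;  (1·δq/q)² = (1×0.0378)² = 0.00143;  (−½·δu/u)² = (-0.5×0.0669)² = 0.00112;  (3·δy/y)² = (3×0.0531)² = 0.0254;  (-3·δw/w)² = (-3×0.0445)² = 0.0179
δQ/Q = √(0.0467) = 0.216
Q = 8.50, so δQ = 0.216 × 8.50 = 1.84.

8.50 ± 1.84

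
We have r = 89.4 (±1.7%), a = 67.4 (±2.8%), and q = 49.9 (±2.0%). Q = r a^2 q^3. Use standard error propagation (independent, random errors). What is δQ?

Each factor contributes (exponent × relative error)² to (δQ/Q)²:
  (1·δr/r)² = (1×0.0170)² = 0.000289;  (2·δa/a)² = (2×0.0280)² = 0.00314;  (3·δq/q)² = (3×0.0200)² = 0.00360
δQ/Q = √(0.00702) = 0.0838
Q = 5.05e+10, so δQ = 0.0838 × 5.05e+10 = 4.23e+09.

4.23e+09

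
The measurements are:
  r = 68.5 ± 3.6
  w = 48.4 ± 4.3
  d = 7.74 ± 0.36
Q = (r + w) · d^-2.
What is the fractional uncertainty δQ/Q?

0.105

Let u = r + w = 117. δu = √(δr² + δw²) = √(13.0 + 18.5) = 5.61, so δu/u = 0.0480.
Q is then a monomial in u, d:
δQ/Q = √((δu/u)² + (-2·δd/d)²) = √(0.00230 + 0.00865) = 0.105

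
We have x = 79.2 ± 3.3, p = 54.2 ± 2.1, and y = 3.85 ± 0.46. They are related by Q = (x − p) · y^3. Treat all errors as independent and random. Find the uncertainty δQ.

558

Let u = x − p = 25.0. δu = √(δx² + δp²) = √(10.9 + 4.41) = 3.91, so δu/u = 0.156.
Q is then a monomial in u, y:
δQ/Q = √((δu/u)² + (3·δy/y)²) = √(0.0245 + 0.128) = 0.391
Q = 1430, so δQ = 0.391 × 1430 = 558.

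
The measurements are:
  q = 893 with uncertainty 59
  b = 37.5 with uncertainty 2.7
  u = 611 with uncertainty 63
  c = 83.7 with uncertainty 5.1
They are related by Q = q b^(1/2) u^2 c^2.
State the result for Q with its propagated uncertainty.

For a monomial Q ∝ q, b^(1/2), u^2, c^2, fractional errors add in quadrature:
  (1·δq/q)² = (1×0.0661)² = 0.00437;  (½·δb/b)² = (0.5×0.0720)² = 0.00130;  (2·δu/u)² = (2×0.103)² = 0.0425;  (2·δc/c)² = (2×0.0609)² = 0.0149
δQ/Q = √(0.0630) = 0.251
Q = 1.43e+13, so δQ = 0.251 × 1.43e+13 = 3.59e+12.

(1.43 ± 0.359) × 10^13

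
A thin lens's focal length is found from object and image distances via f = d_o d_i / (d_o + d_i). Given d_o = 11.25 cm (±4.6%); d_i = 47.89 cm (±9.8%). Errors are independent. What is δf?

∂f/∂d_o = (d_i/(d_o+d_i))² = 0.656;  ∂f/∂d_i = (d_o/(d_o+d_i))² = 0.0362
δf = √((∂f/∂d_o · δd_o)² + (∂f/∂d_i · δd_i)²) = √(0.115 + 0.0288) = 0.379 cm

0.379 cm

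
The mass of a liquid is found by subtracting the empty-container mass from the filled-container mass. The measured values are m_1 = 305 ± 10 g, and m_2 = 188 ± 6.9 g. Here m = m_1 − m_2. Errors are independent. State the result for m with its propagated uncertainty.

117 ± 12.1 g

Each term contributes (cᵢ δxᵢ)² to (δm)²:
  (δm_1)² = 100;  (δm_2)² = 47.6
δm = √(148) = 12.1 g
m = 117 g.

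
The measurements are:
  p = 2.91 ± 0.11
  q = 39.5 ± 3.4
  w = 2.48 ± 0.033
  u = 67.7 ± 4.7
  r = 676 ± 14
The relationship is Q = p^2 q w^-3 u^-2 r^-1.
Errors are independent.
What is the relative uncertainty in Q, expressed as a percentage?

Products/powers → add relative errors in quadrature, weighted by exponent:
  (2·δp/p)² = (2×0.0378)² = 0.00572;  (1·δq/q)² = (1×0.0861)² = 0.00741;  (-3·δw/w)² = (-3×0.0133)² = 0.00159;  (-2·δu/u)² = (-2×0.0694)² = 0.0193;  (-1·δr/r)² = (-1×0.0207)² = 0.000429
δQ/Q = √(0.0344) = 0.186

18.6%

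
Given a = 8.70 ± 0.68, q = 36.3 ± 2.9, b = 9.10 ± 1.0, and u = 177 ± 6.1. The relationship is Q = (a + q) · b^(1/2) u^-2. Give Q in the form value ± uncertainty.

0.00433 ± 0.000478

Let w = a + q = 45.0. δw = √(δa² + δq²) = √(0.462 + 8.41) = 2.98, so δw/w = 0.0662.
Q is then a monomial in w, b, u:
δQ/Q = √((δw/w)² + (½·δb/b)² + (-2·δu/u)²) = √(0.00438 + 0.00302 + 0.00475) = 0.110
Q = 0.00433, so δQ = 0.110 × 0.00433 = 0.000478.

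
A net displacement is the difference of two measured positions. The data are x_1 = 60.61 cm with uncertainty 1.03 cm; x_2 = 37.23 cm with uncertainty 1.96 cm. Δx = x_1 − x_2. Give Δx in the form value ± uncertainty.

23.38 ± 2.21 cm

Each term contributes (cᵢ δxᵢ)² to (δΔx)²:
  (δx_1)² = 1.06;  (δx_2)² = 3.84
δΔx = √(4.90) = 2.21 cm
Δx = 23.38 cm.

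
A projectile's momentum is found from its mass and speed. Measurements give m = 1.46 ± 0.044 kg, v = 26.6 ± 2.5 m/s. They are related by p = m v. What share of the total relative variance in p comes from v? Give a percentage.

(δp/p)² = (1·δm/m)² + (1·δv/v)²
  m term: (1×0.0301)² = 0.000908
  v term: (1×0.0940)² = 0.00883
Total = 0.00974. Share from v = 0.00883/0.00974 = 0.907.

90.7%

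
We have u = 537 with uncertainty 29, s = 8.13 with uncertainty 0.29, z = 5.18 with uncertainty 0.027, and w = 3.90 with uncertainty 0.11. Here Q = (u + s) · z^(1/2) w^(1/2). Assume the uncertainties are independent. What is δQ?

Let h = u + s = 545. δh = √(δu² + δs²) = √(841 + 0.0841) = 29.0, so δh/h = 0.0532.
Q is then a monomial in h, z, w:
δQ/Q = √((δh/h)² + (½·δz/z)² + (½·δw/w)²) = √(0.00283 + 6.79e-06 + 0.000199) = 0.0551
Q = 2450, so δQ = 0.0551 × 2450 = 135.

135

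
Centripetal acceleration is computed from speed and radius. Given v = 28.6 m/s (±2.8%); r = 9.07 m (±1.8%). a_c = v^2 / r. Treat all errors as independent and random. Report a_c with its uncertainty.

For a monomial a_c ∝ v^2, r^-1, fractional errors add in quadrature:
  (2·δv/v)² = (2×0.0280)² = 0.00314;  (-1·δr/r)² = (-1×0.0180)² = 0.000324
δa_c/a_c = √(0.00346) = 0.0588
a_c = 90.2 m/s^2, so δa_c = 0.0588 × 90.2 = 5.30 m/s^2.

90.2 ± 5.30 m/s^2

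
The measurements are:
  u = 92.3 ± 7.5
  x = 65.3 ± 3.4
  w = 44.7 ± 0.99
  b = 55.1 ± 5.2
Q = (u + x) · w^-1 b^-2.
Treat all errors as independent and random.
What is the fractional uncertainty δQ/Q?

0.197

Let h = u + x = 158. δh = √(δu² + δx²) = √(56.2 + 11.6) = 8.23, so δh/h = 0.0523.
Q is then a monomial in h, w, b:
δQ/Q = √((δh/h)² + (-1·δw/w)² + (-2·δb/b)²) = √(0.00273 + 0.000491 + 0.0356) = 0.197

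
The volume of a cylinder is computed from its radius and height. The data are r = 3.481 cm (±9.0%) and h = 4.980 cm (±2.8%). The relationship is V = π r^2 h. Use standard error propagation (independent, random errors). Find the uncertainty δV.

V is a product of powers, so relative uncertainties combine in quadrature:
  (2·δr/r)² = (2×0.0900)² = 0.0324;  (1·δh/h)² = (1×0.0280)² = 0.000784
δV/V = √(0.0332) = 0.182
V = 189.6 cm^3, so δV = 0.182 × 189.6 = 34.5 cm^3.

34.5 cm^3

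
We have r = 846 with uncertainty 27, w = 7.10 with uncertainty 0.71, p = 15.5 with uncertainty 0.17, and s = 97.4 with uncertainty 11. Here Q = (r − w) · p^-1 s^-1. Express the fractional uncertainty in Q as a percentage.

Let u = r − w = 839. δu = √(δr² + δw²) = √(729 + 0.504) = 27.0, so δu/u = 0.0322.
Q is then a monomial in u, p, s:
δQ/Q = √((δu/u)² + (-1·δp/p)² + (-1·δs/s)²) = √(0.00104 + 0.000120 + 0.0128) = 0.118

11.8%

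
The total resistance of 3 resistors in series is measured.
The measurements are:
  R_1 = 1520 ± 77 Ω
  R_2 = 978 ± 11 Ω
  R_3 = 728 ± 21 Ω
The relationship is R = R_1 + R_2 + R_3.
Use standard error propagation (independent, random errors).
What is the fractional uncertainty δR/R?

Sums and differences: (δR)² = Σ (cᵢ δxᵢ)².
  (δR_1)² = 5930;  (δR_2)² = 121;  (δR_3)² = 441
δR = √(6490) = 80.6 Ω
R = 3230 Ω, so δR/R = 80.6/3230 = 0.0250.

0.0250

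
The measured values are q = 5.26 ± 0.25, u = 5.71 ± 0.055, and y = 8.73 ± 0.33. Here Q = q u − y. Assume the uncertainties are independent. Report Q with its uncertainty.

21.3 ± 1.49

Let p = q·u = 30.0. δp/p = √((1·δq/q)² + (1·δu/u)²) = √(0.00226 + 9.28e-05) = 0.0485, so δp = 1.46.
Q = p − y: δQ = √(δp² + δy²) = √(2.12 + 0.109) = 1.49
Q = 21.3.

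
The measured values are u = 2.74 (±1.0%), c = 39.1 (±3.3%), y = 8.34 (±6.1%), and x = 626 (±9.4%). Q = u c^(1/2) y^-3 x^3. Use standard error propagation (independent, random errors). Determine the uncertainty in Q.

Products/powers → add relative errors in quadrature, weighted by exponent:
  (1·δu/u)² = (1×0.0100)² = 0.000100;  (½·δc/c)² = (0.5×0.0330)² = 0.000272;  (-3·δy/y)² = (-3×0.0610)² = 0.0335;  (3·δx/x)² = (3×0.0940)² = 0.0795
δQ/Q = √(0.113) = 0.337
Q = 7.25e+06, so δQ = 0.337 × 7.25e+06 = 2.44e+06.

2.44e+06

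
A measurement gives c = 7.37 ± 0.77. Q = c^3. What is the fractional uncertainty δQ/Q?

0.313

Products/powers → add relative errors in quadrature, weighted by exponent:
  (3·δc/c)² = (3×0.104)² = 0.0982
δQ/Q = √(0.0982) = 0.313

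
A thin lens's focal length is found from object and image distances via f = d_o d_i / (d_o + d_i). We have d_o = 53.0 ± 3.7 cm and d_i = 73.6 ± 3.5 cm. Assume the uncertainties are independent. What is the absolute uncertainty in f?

∂f/∂d_o = (d_i/(d_o+d_i))² = 0.338;  ∂f/∂d_i = (d_o/(d_o+d_i))² = 0.175
δf = √((∂f/∂d_o · δd_o)² + (∂f/∂d_i · δd_i)²) = √(1.56 + 0.376) = 1.39 cm

1.39 cm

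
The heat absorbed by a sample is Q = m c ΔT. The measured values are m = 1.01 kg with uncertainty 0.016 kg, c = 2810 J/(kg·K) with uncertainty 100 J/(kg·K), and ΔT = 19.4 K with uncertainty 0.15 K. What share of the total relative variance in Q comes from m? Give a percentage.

(δQ/Q)² = (1·δm/m)² + (1·δc/c)² + (1·δΔT/ΔT)²
  m term: (1×0.0158)² = 0.000251
  c term: (1×0.0356)² = 0.00127
  ΔT term: (1×0.00773)² = 5.98e-05
Total = 0.00158. Share from m = 0.000251/0.00158 = 0.159.

15.9%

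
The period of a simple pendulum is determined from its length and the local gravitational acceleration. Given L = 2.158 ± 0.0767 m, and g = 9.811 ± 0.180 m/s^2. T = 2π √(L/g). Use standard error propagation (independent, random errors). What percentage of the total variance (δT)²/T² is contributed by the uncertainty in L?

79.0%

(δT/T)² = (½·δL/L)² + (−½·δg/g)²
  L term: (0.5×0.0355)² = 0.000316
  g term: (-0.5×0.0183)² = 8.42e-05
Total = 0.000400. Share from L = 0.000316/0.000400 = 0.790.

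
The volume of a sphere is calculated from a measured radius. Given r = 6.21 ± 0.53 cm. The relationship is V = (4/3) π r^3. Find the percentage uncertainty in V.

25.6%

For a monomial V ∝ r^3, fractional errors add in quadrature:
  (3·δr/r)² = (3×0.0853)² = 0.0656
δV/V = √(0.0656) = 0.256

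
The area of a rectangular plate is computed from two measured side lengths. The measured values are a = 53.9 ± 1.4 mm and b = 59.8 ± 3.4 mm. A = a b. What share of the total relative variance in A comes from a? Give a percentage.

17.3%

(δA/A)² = (1·δa/a)² + (1·δb/b)²
  a term: (1×0.0260)² = 0.000675
  b term: (1×0.0569)² = 0.00323
Total = 0.00391. Share from a = 0.000675/0.00391 = 0.173.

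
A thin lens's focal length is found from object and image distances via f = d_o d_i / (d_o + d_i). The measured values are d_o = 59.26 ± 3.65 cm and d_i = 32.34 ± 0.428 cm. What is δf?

0.489 cm

∂f/∂d_o = (d_i/(d_o+d_i))² = 0.125;  ∂f/∂d_i = (d_o/(d_o+d_i))² = 0.419
δf = √((∂f/∂d_o · δd_o)² + (∂f/∂d_i · δd_i)²) = √(0.207 + 0.0321) = 0.489 cm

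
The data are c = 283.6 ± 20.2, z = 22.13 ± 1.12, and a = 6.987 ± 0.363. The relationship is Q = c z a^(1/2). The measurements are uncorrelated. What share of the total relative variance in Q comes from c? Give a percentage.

(δQ/Q)² = (1·δc/c)² + (1·δz/z)² + (½·δa/a)²
  c term: (1×0.0712)² = 0.00507
  z term: (1×0.0506)² = 0.00256
  a term: (0.5×0.0520)² = 0.000675
Total = 0.00831. Share from c = 0.00507/0.00831 = 0.611.

61.1%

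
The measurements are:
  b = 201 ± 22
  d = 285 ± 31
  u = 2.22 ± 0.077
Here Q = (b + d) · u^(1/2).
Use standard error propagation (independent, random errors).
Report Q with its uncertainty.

724 ± 58.0

Let w = b + d = 486. δw = √(δb² + δd²) = √(484 + 961) = 38.0, so δw/w = 0.0782.
Q is then a monomial in w, u:
δQ/Q = √((δw/w)² + (½·δu/u)²) = √(0.00612 + 0.000301) = 0.0801
Q = 724, so δQ = 0.0801 × 724 = 58.0.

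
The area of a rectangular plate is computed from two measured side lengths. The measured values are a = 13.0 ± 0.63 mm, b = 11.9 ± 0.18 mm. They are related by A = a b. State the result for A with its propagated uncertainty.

A is a product of powers, so relative uncertainties combine in quadrature:
  (1·δa/a)² = (1×0.0485)² = 0.00235;  (1·δb/b)² = (1×0.0151)² = 0.000229
δA/A = √(0.00258) = 0.0508
A = 155 mm^2, so δA = 0.0508 × 155 = 7.85 mm^2.

155 ± 7.85 mm^2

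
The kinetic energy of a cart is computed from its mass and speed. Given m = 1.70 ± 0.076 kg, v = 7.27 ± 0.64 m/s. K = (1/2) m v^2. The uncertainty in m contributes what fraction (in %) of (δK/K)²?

6.06%

(δK/K)² = (1·δm/m)² + (2·δv/v)²
  m term: (1×0.0447)² = 0.00200
  v term: (2×0.0880)² = 0.0310
Total = 0.0330. Share from m = 0.00200/0.0330 = 0.0606.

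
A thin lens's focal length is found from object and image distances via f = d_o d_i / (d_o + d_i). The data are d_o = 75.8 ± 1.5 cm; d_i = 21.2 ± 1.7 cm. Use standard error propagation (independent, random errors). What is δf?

∂f/∂d_o = (d_i/(d_o+d_i))² = 0.0478;  ∂f/∂d_i = (d_o/(d_o+d_i))² = 0.611
δf = √((∂f/∂d_o · δd_o)² + (∂f/∂d_i · δd_i)²) = √(0.00513 + 1.08) = 1.04 cm

1.04 cm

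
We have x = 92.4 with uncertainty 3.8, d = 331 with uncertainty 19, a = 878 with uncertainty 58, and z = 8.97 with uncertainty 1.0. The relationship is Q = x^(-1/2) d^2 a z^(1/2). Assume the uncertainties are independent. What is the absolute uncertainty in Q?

4.35e+06

Since Q is a product/quotient, work with relative uncertainties:
  (−½·δx/x)² = (-0.5×0.0411)² = 0.000423;  (2·δd/d)² = (2×0.0574)² = 0.0132;  (1·δa/a)² = (1×0.0661)² = 0.00436;  (½·δz/z)² = (0.5×0.111)² = 0.00311
δQ/Q = √(0.0211) = 0.145
Q = 3e+07, so δQ = 0.145 × 3e+07 = 4.35e+06.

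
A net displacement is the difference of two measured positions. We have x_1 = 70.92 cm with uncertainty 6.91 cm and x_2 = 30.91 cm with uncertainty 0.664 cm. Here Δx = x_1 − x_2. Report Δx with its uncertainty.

Δx is a linear combination, so absolute uncertainties add in quadrature:
  (δx_1)² = 47.7;  (δx_2)² = 0.441
δΔx = √(48.2) = 6.94 cm
Δx = 40.01 cm.

40.01 ± 6.94 cm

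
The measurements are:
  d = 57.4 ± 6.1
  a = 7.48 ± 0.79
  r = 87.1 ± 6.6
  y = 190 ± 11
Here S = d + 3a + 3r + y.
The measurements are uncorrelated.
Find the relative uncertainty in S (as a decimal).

0.0444

Each term contributes (cᵢ δxᵢ)² to (δS)²:
  (δd)² = 37.2;  (3·δa)² = 5.62;  (3·δr)² = 392;  (δy)² = 121
δS = √(556) = 23.6
S = 531, so δS/S = 23.6/531 = 0.0444.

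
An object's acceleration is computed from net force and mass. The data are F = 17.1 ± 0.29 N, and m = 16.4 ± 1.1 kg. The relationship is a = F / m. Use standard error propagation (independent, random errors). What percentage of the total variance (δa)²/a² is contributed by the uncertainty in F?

6.01%

(δa/a)² = (1·δF/F)² + (-1·δm/m)²
  F term: (1×0.0170)² = 0.000288
  m term: (-1×0.0671)² = 0.00450
Total = 0.00479. Share from F = 0.000288/0.00479 = 0.0601.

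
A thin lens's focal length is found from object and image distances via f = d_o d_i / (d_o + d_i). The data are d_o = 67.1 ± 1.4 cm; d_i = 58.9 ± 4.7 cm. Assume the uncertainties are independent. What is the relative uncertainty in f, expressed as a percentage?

∂f/∂d_o = (d_i/(d_o+d_i))² = 0.219;  ∂f/∂d_i = (d_o/(d_o+d_i))² = 0.284
δf = √((∂f/∂d_o · δd_o)² + (∂f/∂d_i · δd_i)²) = √(0.0936 + 1.78) = 1.37 cm
f = 31.4 cm, so δf/f = 1.37/31.4 = 0.0436.

4.36%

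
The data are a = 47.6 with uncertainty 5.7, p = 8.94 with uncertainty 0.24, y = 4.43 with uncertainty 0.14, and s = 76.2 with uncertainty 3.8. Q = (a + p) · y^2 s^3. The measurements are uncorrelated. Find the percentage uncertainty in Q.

Let u = a + p = 56.5. δu = √(δa² + δp²) = √(32.5 + 0.0576) = 5.71, so δu/u = 0.101.
Q is then a monomial in u, y, s:
δQ/Q = √((δu/u)² + (2·δy/y)² + (3·δs/s)²) = √(0.0102 + 0.00399 + 0.0224) = 0.191

19.1%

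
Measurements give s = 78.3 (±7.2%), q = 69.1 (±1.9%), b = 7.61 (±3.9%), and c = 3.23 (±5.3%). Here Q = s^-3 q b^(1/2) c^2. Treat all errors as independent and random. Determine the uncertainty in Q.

0.00100

For a monomial Q ∝ s^-3, q, b^(1/2), c^2, fractional errors add in quadrature:
  (-3·δs/s)² = (-3×0.0720)² = 0.0467;  (1·δq/q)² = (1×0.0190)² = 0.000361;  (½·δb/b)² = (0.5×0.0390)² = 0.000380;  (2·δc/c)² = (2×0.0530)² = 0.0112
δQ/Q = √(0.0586) = 0.242
Q = 0.00414, so δQ = 0.242 × 0.00414 = 0.00100.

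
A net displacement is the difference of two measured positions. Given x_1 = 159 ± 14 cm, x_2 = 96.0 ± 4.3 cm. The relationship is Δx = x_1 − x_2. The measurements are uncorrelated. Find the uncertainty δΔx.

14.6 cm

Sums and differences: (δΔx)² = Σ (cᵢ δxᵢ)².
  (δx_1)² = 196;  (δx_2)² = 18.5
δΔx = √(214) = 14.6 cm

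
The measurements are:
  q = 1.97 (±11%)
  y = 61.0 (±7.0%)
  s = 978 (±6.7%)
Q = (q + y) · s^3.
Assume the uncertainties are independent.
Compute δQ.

1.25e+10

Let u = q + y = 63.0. δu = √(δq² + δy²) = √(0.0470 + 18.2) = 4.28, so δu/u = 0.0679.
Q is then a monomial in u, s:
δQ/Q = √((δu/u)² + (3·δs/s)²) = √(0.00461 + 0.0404) = 0.212
Q = 5.89e+10, so δQ = 0.212 × 5.89e+10 = 1.25e+10.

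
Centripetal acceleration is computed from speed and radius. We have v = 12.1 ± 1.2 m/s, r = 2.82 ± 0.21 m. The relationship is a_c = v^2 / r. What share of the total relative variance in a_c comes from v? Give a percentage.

(δa_c/a_c)² = (2·δv/v)² + (-1·δr/r)²
  v term: (2×0.0992)² = 0.0393
  r term: (-1×0.0745)² = 0.00555
Total = 0.0449. Share from v = 0.0393/0.0449 = 0.876.

87.6%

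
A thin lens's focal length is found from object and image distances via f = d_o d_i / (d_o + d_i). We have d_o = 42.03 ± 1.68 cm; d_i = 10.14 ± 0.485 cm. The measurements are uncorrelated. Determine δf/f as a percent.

∂f/∂d_o = (d_i/(d_o+d_i))² = 0.0378;  ∂f/∂d_i = (d_o/(d_o+d_i))² = 0.649
δf = √((∂f/∂d_o · δd_o)² + (∂f/∂d_i · δd_i)²) = √(0.00403 + 0.0991) = 0.321 cm
f = 8.169 cm, so δf/f = 0.321/8.169 = 0.0393.

3.93%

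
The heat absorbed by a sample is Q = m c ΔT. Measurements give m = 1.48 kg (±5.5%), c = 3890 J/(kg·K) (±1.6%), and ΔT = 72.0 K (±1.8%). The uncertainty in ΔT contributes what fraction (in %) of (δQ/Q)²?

8.99%

(δQ/Q)² = (1·δm/m)² + (1·δc/c)² + (1·δΔT/ΔT)²
  m term: (1×0.0550)² = 0.00302
  c term: (1×0.0160)² = 0.000256
  ΔT term: (1×0.0180)² = 0.000324
Total = 0.00361. Share from ΔT = 0.000324/0.00361 = 0.0899.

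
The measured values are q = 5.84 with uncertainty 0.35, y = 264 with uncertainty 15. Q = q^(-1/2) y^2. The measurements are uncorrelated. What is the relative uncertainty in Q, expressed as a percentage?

11.8%

Each factor contributes (exponent × relative error)² to (δQ/Q)²:
  (−½·δq/q)² = (-0.5×0.0599)² = 0.000898;  (2·δy/y)² = (2×0.0568)² = 0.0129
δQ/Q = √(0.0138) = 0.118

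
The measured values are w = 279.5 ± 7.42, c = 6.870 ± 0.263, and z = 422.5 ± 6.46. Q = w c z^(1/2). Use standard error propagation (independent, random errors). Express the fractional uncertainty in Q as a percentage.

4.72%

Since Q is a product/quotient, work with relative uncertainties:
  (1·δw/w)² = (1×0.0265)² = 0.000705;  (1·δc/c)² = (1×0.0383)² = 0.00147;  (½·δz/z)² = (0.5×0.0153)² = 5.84e-05
δQ/Q = √(0.00223) = 0.0472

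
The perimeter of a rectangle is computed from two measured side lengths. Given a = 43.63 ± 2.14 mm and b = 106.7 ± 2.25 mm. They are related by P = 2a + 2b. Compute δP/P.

0.0207

Sums and differences: (δP)² = Σ (cᵢ δxᵢ)².
  (2·δa)² = 18.3;  (2·δb)² = 20.2
δP = √(38.6) = 6.21 mm
P = 300.7 mm, so δP/P = 6.21/300.7 = 0.0207.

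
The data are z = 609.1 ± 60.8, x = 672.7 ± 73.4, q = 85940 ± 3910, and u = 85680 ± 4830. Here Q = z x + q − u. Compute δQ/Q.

Let p = z·x = 409700. δp/p = √((1·δz/z)² + (1·δx/x)²) = √(0.00996 + 0.0119) = 0.148, so δp = 60600.
Q = p + q − u: δQ = √(δp² + δq² + δu²) = √(3.67e+09 + 1.53e+07 + 2.33e+07) = 60900
Q = 410000, so δQ/Q = 60900/410000 = 0.149.

0.149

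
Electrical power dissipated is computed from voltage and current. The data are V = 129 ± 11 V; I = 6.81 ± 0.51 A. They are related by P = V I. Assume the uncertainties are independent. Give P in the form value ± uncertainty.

878 ± 99.7 W

For a monomial P ∝ V, I, fractional errors add in quadrature:
  (1·δV/V)² = (1×0.0853)² = 0.00727;  (1·δI/I)² = (1×0.0749)² = 0.00561
δP/P = √(0.0129) = 0.113
P = 878 W, so δP = 0.113 × 878 = 99.7 W.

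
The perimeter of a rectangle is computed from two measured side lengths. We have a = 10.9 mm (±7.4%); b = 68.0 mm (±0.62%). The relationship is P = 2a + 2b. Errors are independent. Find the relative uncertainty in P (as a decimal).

0.0115

P is a linear combination, so absolute uncertainties add in quadrature:
  (2·δa)² = 2.60;  (2·δb)² = 0.711
δP = √(3.31) = 1.82 mm
P = 158 mm, so δP/P = 1.82/158 = 0.0115.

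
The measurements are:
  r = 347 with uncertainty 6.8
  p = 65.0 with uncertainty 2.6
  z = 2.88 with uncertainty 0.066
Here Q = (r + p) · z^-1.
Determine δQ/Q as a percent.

2.89%

Let u = r + p = 412. δu = √(δr² + δp²) = √(46.2 + 6.76) = 7.28, so δu/u = 0.0177.
Q is then a monomial in u, z:
δQ/Q = √((δu/u)² + (-1·δz/z)²) = √(0.000312 + 0.000525) = 0.0289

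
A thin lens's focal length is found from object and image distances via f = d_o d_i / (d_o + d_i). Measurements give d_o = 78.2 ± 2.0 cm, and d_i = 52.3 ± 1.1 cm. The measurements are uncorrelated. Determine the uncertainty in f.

0.509 cm

∂f/∂d_o = (d_i/(d_o+d_i))² = 0.161;  ∂f/∂d_i = (d_o/(d_o+d_i))² = 0.359
δf = √((∂f/∂d_o · δd_o)² + (∂f/∂d_i · δd_i)²) = √(0.103 + 0.156) = 0.509 cm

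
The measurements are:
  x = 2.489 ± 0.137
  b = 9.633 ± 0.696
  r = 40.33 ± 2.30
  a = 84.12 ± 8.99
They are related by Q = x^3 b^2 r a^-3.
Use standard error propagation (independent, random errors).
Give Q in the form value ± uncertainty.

Since Q is a product/quotient, work with relative uncertainties:
  (3·δx/x)² = (3×0.0550)² = 0.0273;  (2·δb/b)² = (2×0.0723)² = 0.0209;  (1·δr/r)² = (1×0.0570)² = 0.00325;  (-3·δa/a)² = (-3×0.107)² = 0.103
δQ/Q = √(0.154) = 0.393
Q = 0.09695, so δQ = 0.393 × 0.09695 = 0.0381.

0.09695 ± 0.0381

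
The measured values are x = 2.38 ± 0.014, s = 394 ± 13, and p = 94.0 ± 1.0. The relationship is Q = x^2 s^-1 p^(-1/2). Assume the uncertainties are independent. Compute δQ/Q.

0.0354

Products/powers → add relative errors in quadrature, weighted by exponent:
  (2·δx/x)² = (2×0.00588)² = 0.000138;  (-1·δs/s)² = (-1×0.0330)² = 0.00109;  (−½·δp/p)² = (-0.5×0.0106)² = 2.83e-05
δQ/Q = √(0.00126) = 0.0354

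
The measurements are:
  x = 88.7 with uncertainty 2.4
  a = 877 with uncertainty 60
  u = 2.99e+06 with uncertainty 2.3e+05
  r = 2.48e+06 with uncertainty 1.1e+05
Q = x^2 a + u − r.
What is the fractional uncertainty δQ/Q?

0.0882

Let p = x^2·a = 6.9e+06. δp/p = √((2·δx/x)² + (1·δa/a)²) = √(0.00293 + 0.00468) = 0.0872, so δp = 6.02e+05.
Q = p + u − r: δQ = √(δp² + δu² + δr²) = √(3.62e+11 + 5.29e+10 + 1.21e+10) = 6.54e+05
Q = 7.41e+06, so δQ/Q = 6.54e+05/7.41e+06 = 0.0882.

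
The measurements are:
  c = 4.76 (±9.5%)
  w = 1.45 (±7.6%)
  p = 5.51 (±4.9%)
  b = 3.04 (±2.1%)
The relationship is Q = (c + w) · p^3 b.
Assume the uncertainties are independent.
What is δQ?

Let u = c + w = 6.21. δu = √(δc² + δw²) = √(0.204 + 0.0121) = 0.465, so δu/u = 0.0749.
Q is then a monomial in u, p, b:
δQ/Q = √((δu/u)² + (3·δp/p)² + (1·δb/b)²) = √(0.00562 + 0.0216 + 0.000441) = 0.166
Q = 3160, so δQ = 0.166 × 3160 = 525.

525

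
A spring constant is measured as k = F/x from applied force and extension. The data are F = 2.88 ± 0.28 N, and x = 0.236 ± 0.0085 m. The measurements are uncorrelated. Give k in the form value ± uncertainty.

12.2 ± 1.27 N/m

Each factor contributes (exponent × relative error)² to (δk/k)²:
  (1·δF/F)² = (1×0.0972)² = 0.00945;  (-1·δx/x)² = (-1×0.0360)² = 0.00130
δk/k = √(0.0107) = 0.104
k = 12.2 N/m, so δk = 0.104 × 12.2 = 1.27 N/m.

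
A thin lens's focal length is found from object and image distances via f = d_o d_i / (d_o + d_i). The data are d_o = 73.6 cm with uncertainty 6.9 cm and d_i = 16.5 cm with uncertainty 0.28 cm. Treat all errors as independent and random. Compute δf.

0.297 cm

∂f/∂d_o = (d_i/(d_o+d_i))² = 0.0335;  ∂f/∂d_i = (d_o/(d_o+d_i))² = 0.667
δf = √((∂f/∂d_o · δd_o)² + (∂f/∂d_i · δd_i)²) = √(0.0535 + 0.0349) = 0.297 cm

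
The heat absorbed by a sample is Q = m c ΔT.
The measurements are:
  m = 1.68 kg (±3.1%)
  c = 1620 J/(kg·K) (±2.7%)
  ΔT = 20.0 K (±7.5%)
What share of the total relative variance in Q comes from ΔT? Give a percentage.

(δQ/Q)² = (1·δm/m)² + (1·δc/c)² + (1·δΔT/ΔT)²
  m term: (1×0.0310)² = 0.000961
  c term: (1×0.0270)² = 0.000729
  ΔT term: (1×0.0750)² = 0.00562
Total = 0.00731. Share from ΔT = 0.00562/0.00731 = 0.769.

76.9%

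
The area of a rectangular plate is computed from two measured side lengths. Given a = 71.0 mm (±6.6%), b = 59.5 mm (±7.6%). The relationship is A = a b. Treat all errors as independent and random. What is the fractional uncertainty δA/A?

0.101

Relative error in a monomial: (δA/A)² = Σ (nᵢ · δxᵢ/xᵢ)².
  (1·δa/a)² = (1×0.0660)² = 0.00436;  (1·δb/b)² = (1×0.0760)² = 0.00578
δA/A = √(0.0101) = 0.101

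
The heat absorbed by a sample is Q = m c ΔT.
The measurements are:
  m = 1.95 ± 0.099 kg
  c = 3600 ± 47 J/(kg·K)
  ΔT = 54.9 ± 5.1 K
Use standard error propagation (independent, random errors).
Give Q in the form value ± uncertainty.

(3.85 ± 0.411) × 10^5 J

Products/powers → add relative errors in quadrature, weighted by exponent:
  (1·δm/m)² = (1×0.0508)² = 0.00258;  (1·δc/c)² = (1×0.0131)² = 0.000170;  (1·δΔT/ΔT)² = (1×0.0929)² = 0.00863
δQ/Q = √(0.0114) = 0.107
Q = 3.85e+05 J, so δQ = 0.107 × 3.85e+05 = 41100 J.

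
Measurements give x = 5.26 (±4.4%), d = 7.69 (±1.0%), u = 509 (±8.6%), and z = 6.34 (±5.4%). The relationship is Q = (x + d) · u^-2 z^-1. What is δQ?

Let w = x + d = 12.9. δw = √(δx² + δd²) = √(0.0536 + 0.00591) = 0.244, so δw/w = 0.0188.
Q is then a monomial in w, u, z:
δQ/Q = √((δw/w)² + (-2·δu/u)² + (-1·δz/z)²) = √(0.000355 + 0.0296 + 0.00292) = 0.181
Q = 7.88e-06, so δQ = 0.181 × 7.88e-06 = 1.43e-06.

1.43e-06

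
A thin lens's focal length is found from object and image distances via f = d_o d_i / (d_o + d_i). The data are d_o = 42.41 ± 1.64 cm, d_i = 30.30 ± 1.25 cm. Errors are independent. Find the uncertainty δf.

0.512 cm

∂f/∂d_o = (d_i/(d_o+d_i))² = 0.174;  ∂f/∂d_i = (d_o/(d_o+d_i))² = 0.340
δf = √((∂f/∂d_o · δd_o)² + (∂f/∂d_i · δd_i)²) = √(0.0811 + 0.181) = 0.512 cm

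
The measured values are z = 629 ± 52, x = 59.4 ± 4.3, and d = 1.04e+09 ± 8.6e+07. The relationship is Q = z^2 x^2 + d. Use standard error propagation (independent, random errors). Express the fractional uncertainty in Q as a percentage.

13.1%

Let p = z^2·x^2 = 1.4e+09. δp/p = √((2·δz/z)² + (2·δx/x)²) = √(0.0273 + 0.0210) = 0.220, so δp = 3.07e+08.
Q = p + d: δQ = √(δp² + δd²) = √(9.41e+16 + 7.4e+15) = 3.19e+08
Q = 2.44e+09, so δQ/Q = 3.19e+08/2.44e+09 = 0.131.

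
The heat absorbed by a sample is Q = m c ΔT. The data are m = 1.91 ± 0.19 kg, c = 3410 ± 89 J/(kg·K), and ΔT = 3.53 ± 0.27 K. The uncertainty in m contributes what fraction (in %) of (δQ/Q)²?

60.2%

(δQ/Q)² = (1·δm/m)² + (1·δc/c)² + (1·δΔT/ΔT)²
  m term: (1×0.0995)² = 0.00990
  c term: (1×0.0261)² = 0.000681
  ΔT term: (1×0.0765)² = 0.00585
Total = 0.0164. Share from m = 0.00990/0.0164 = 0.602.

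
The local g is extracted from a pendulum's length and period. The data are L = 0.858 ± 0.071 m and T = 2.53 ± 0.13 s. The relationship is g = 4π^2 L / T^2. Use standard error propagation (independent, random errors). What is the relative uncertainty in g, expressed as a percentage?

13.2%

g is a product of powers, so relative uncertainties combine in quadrature:
  (1·δL/L)² = (1×0.0828)² = 0.00685;  (-2·δT/T)² = (-2×0.0514)² = 0.0106
δg/g = √(0.0174) = 0.132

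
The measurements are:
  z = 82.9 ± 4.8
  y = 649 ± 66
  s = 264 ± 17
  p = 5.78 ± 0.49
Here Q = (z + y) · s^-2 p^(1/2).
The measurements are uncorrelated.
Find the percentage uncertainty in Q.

16.3%

Let u = z + y = 732. δu = √(δz² + δy²) = √(23.0 + 4360) = 66.2, so δu/u = 0.0904.
Q is then a monomial in u, s, p:
δQ/Q = √((δu/u)² + (-2·δs/s)² + (½·δp/p)²) = √(0.00817 + 0.0166 + 0.00180) = 0.163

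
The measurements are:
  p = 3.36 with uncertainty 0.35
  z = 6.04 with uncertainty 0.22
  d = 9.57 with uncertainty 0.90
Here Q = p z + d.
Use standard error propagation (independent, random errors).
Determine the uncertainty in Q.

Let w = p·z = 20.3. δw/w = √((1·δp/p)² + (1·δz/z)²) = √(0.0109 + 0.00133) = 0.110, so δw = 2.24.
Q = w + d: δQ = √(δw² + δd²) = √(5.02 + 0.810) = 2.41

2.41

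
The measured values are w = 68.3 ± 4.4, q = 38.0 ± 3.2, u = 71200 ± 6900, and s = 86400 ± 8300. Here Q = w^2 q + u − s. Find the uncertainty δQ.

Let p = w^2·q = 1.77e+05. δp/p = √((2·δw/w)² + (1·δq/q)²) = √(0.0166 + 0.00709) = 0.154, so δp = 27300.
Q = p + u − s: δQ = √(δp² + δu² + δs²) = √(7.44e+08 + 4.76e+07 + 6.89e+07) = 29300

29300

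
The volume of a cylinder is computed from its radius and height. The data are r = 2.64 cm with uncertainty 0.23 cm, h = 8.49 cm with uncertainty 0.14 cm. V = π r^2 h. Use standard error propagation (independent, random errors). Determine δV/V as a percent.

17.5%

For a monomial V ∝ r^2, h, fractional errors add in quadrature:
  (2·δr/r)² = (2×0.0871)² = 0.0304;  (1·δh/h)² = (1×0.0165)² = 0.000272
δV/V = √(0.0306) = 0.175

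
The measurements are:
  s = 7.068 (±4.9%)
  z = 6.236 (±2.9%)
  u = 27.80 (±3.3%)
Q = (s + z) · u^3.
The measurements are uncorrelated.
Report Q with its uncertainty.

285800 ± 29500

Let w = s + z = 13.30. δw = √(δs² + δz²) = √(0.120 + 0.0327) = 0.391, so δw/w = 0.0294.
Q is then a monomial in w, u:
δQ/Q = √((δw/w)² + (3·δu/u)²) = √(0.000862 + 0.00980) = 0.103
Q = 285800, so δQ = 0.103 × 285800 = 29500.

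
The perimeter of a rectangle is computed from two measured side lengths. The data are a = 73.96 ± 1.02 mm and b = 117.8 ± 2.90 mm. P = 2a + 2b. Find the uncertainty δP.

P is a linear combination, so absolute uncertainties add in quadrature:
  (2·δa)² = 4.16;  (2·δb)² = 33.6
δP = √(37.8) = 6.15 mm

6.15 mm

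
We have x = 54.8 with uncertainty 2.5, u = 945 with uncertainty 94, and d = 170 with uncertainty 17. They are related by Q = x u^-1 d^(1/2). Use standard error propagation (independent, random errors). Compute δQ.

0.0910

Each factor contributes (exponent × relative error)² to (δQ/Q)²:
  (1·δx/x)² = (1×0.0456)² = 0.00208;  (-1·δu/u)² = (-1×0.0995)² = 0.00989;  (½·δd/d)² = (0.5×0.100)² = 0.00250
δQ/Q = √(0.0145) = 0.120
Q = 0.756, so δQ = 0.120 × 0.756 = 0.0910.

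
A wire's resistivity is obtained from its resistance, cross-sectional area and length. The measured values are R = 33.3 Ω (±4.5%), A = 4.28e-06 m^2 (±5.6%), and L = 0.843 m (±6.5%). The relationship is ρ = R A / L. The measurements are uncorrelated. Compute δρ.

1.64e-05 Ω·m

ρ is a product of powers, so relative uncertainties combine in quadrature:
  (1·δR/R)² = (1×0.0450)² = 0.00202;  (1·δA/A)² = (1×0.0560)² = 0.00314;  (-1·δL/L)² = (-1×0.0650)² = 0.00423
δρ/ρ = √(0.00939) = 0.0969
ρ = 0.000169 Ω·m, so δρ = 0.0969 × 0.000169 = 1.64e-05 Ω·m.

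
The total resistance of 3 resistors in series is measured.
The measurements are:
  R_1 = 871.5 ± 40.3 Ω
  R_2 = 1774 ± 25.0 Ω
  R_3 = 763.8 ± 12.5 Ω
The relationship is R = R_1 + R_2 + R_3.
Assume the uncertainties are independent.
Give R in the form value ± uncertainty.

3409 ± 49.0 Ω

Absolute uncertainties add in quadrature for a linear combination:
  (δR_1)² = 1620;  (δR_2)² = 625;  (δR_3)² = 156
δR = √(2410) = 49.0 Ω
R = 3409 Ω.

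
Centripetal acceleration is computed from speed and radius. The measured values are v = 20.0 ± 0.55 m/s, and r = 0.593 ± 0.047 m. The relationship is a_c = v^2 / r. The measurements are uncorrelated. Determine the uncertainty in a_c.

65.1 m/s^2

a_c is a product of powers, so relative uncertainties combine in quadrature:
  (2·δv/v)² = (2×0.0275)² = 0.00303;  (-1·δr/r)² = (-1×0.0793)² = 0.00628
δa_c/a_c = √(0.00931) = 0.0965
a_c = 675 m/s^2, so δa_c = 0.0965 × 675 = 65.1 m/s^2.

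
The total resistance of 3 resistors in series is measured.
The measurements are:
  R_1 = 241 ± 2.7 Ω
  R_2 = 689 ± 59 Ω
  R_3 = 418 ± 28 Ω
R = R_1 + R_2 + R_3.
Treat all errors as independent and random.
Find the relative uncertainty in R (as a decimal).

Each term contributes (cᵢ δxᵢ)² to (δR)²:
  (δR_1)² = 7.29;  (δR_2)² = 3480;  (δR_3)² = 784
δR = √(4270) = 65.4 Ω
R = 1350 Ω, so δR/R = 65.4/1350 = 0.0485.

0.0485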